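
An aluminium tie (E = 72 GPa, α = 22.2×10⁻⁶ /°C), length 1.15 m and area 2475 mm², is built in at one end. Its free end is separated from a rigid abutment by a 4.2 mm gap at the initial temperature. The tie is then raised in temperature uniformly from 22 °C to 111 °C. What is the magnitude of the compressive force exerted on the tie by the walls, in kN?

If the wall were absent the tie would grow by αΔT L = 22.2×10⁻⁶ × 89 × 1150 = 2.272 mm.
Since δ_free = 2.27 mm is less than the 4.2 mm gap, the tie never touches the wall. No axial force develops.

P ≈ 0 kN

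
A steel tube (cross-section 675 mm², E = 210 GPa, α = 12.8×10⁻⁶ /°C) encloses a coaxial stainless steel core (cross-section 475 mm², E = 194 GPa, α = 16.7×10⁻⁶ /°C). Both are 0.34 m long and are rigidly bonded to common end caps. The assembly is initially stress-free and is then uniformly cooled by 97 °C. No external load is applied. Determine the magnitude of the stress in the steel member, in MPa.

σ ≈ 31.3 MPa (compressive)

The stainless steel has the larger α, so on cooling it would change length more than the steel if both were free. The rigid plates force a common final length, so the stainless steel is put into tension and the steel into compression, with equal and opposite forces P (no external load).
Setting the final lengths equal and cancelling L: (α₁ − α₂)ΔT = P/(A₁E₁) + P/(A₂E₂).
|α₁ − α₂|·ΔT = 3.9×10⁻⁶ × 97 = 0.0003783.
1/(A₁E₁) + 1/(A₂E₂) = 1/(675×210×10³) + 1/(475×194×10³) = 1.791×10⁻⁸ N⁻¹.
So P = 0.0003783 / 1.791×10⁻⁸ = 21.13 kN.
σ_{steel} = P/A₁ = 21130/675 = 31.3 MPa, compressive.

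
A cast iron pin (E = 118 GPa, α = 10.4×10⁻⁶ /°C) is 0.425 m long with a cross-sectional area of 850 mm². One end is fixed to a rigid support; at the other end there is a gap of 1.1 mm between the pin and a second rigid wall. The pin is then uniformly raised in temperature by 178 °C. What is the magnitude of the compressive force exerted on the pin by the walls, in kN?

P ≈ 0 kN

If the wall were absent the pin would grow by αΔT L = 10.4×10⁻⁶ × 178 × 425 = 0.7868 mm.
This is smaller than the 1.1 mm clearance, so the pin expands freely without reaching the stop — the stress is zero.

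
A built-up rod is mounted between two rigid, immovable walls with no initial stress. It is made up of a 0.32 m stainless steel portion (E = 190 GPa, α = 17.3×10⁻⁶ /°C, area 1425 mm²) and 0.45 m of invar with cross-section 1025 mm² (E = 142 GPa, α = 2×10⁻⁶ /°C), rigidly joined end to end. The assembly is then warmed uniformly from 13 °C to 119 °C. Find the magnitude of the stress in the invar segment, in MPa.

With the walls removed the bar would change length by δ_free = Σ αᵢΔT Lᵢ = 17.3×10⁻⁶×106×320 + 2×10⁻⁶×106×450 = 0.6822 mm.
The rigid supports impose zero overall length change; the single axial force P common to all segments must satisfy P Σ Lᵢ/(AᵢEᵢ) = δ_free.
The series flexibility is Σ Lᵢ/(AᵢEᵢ) = 320/(1425×190×10³) + 450/(1025×142×10³) = 4.274×10⁻⁶ mm/N.
P = 0.6822 / 4.274×10⁻⁶ = 159600 N = 159.6 kN, compressive.
σ_{invar} = P / A = 159600 / 1025 = 155.7 MPa.

σ ≈ 156 MPa (compressive)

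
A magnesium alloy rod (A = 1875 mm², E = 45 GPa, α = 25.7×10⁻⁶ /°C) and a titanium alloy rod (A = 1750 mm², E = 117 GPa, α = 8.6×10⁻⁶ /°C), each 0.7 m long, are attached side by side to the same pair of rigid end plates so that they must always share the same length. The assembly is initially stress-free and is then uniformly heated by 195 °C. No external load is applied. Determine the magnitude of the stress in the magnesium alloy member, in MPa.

The magnesium alloy has the larger α, so on heating it would change length more than the titanium alloy if both were free. The rigid plates force a common final length, so the magnesium alloy is put into compression and the titanium alloy into tension, with equal and opposite forces P (no external load).
Setting the final lengths equal and cancelling L: (α₁ − α₂)ΔT = P/(A₁E₁) + P/(A₂E₂).
|α₁ − α₂|·ΔT = 17.1×10⁻⁶ × 195 = 0.003335.
1/(A₁E₁) + 1/(A₂E₂) = 1/(1875×45×10³) + 1/(1750×117×10³) = 1.674×10⁻⁸ N⁻¹.
P = 0.003335 / 1.674×10⁻⁸ = 199200 N = 199.2 kN.
σ_{magnesium alloy} = P/A₁ = 199200/1875 = 106.3 MPa, compressive.

σ ≈ 106 MPa (compressive)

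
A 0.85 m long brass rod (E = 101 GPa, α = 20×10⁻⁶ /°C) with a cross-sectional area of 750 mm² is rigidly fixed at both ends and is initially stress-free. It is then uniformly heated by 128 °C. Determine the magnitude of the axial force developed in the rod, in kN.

The ends cannot move, so σ = EαΔT = 101×10³ × 20×10⁻⁶ × 128 = 258.6 MPa.
Then P = σA = 258.6 × 750 mm² = 193.9 kN, compressive.

P ≈ 194 kN (compressive)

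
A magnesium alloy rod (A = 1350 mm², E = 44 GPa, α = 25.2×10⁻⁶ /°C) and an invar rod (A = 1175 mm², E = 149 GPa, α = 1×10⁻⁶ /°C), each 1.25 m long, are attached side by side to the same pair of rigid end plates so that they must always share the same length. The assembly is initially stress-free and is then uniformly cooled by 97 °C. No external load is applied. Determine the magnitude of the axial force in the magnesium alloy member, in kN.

Equilibrium of a rigid end plate with no external load gives equal and opposite internal forces ±P in the two members. Since α_{magnesium alloy} > α_{invar}, cooling drives the magnesium alloy into tension and the invar into compression.
Equating the net (thermal + elastic) strains gives |α₁ − α₂|·ΔT = P·[1/(A₁E₁) + 1/(A₂E₂)].
|α₁ − α₂|·ΔT = 24.2×10⁻⁶ × 97 = 0.002347.
1/(A₁E₁) + 1/(A₂E₂) = 1/(1350×44×10³) + 1/(1175×149×10³) = 2.255×10⁻⁸ N⁻¹.
P = 0.002347 / 2.255×10⁻⁸ = 104100 N = 104.1 kN.

P ≈ 104 kN (tensile in the magnesium alloy)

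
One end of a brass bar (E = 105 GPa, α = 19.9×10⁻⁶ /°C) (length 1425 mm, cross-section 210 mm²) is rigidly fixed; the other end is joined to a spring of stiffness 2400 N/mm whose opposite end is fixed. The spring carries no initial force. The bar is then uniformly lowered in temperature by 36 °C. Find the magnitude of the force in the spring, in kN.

P ≈ 2.12 kN

Free thermal contraction: δ_free = αΔT L = 19.9×10⁻⁶ × 36 × 1425 = 1.021 mm.
With a force P in the spring, the elastic change of the bar is PL/(AE) and that of the spring is P/k; compatibility requires their sum to equal δ_free.
P [ L/(AE) + 1/k ] = δ_free → P [ 1425/(210×105×10³) + 1/(2400) ] = 1.021.
P = 1.021 / 0.0004813 = 2121 N.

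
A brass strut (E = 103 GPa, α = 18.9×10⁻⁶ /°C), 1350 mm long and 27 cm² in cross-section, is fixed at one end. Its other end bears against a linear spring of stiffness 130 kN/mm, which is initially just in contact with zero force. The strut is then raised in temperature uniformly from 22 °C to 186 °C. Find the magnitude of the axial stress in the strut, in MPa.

Free thermal expansion: δ_free = αΔT L = 18.9×10⁻⁶ × 164 × 1350 = 4.184 mm.
Let P be the compressive force at the spring. The strut shortens elastically by PL/(AE) and the spring compresses by P/k; together these equal δ_free.
So P = δ_free / [L/(AE) + 1/k] = 4.184 / [ 1350/(2700×103×10³) + 1/(130×10³) ].
P = 4.184 / 1.255×10⁻⁵ = 333500 N.
σ = P/A = 333500/2700 = 123.5 MPa.

σ ≈ 124 MPa (compressive)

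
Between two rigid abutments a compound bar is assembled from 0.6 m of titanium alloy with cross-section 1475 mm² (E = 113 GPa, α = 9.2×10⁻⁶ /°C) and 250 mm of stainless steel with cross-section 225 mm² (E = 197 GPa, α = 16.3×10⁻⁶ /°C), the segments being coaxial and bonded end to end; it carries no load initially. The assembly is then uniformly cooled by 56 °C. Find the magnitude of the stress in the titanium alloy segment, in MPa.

σ ≈ 39.4 MPa (tensile)

Free thermal contraction of the whole bar: Σ αᵢΔT Lᵢ = 9.2×10⁻⁶×56×600 + 16.3×10⁻⁶×56×250 = 0.5373 mm.
The walls prevent any net length change, so an axial force P (same in every segment) develops. Compatibility: P · Σ Lᵢ/(AᵢEᵢ) = δ_free.
The series flexibility is Σ Lᵢ/(AᵢEᵢ) = 600/(1475×113×10³) + 250/(225×197×10³) = 9.24×10⁻⁶ mm/N.
P = 0.5373 / 9.24×10⁻⁶ = 58150 N = 58.15 kN, tensile.
σ_{titanium alloy} = P / A = 58150 / 1475 = 39.42 MPa.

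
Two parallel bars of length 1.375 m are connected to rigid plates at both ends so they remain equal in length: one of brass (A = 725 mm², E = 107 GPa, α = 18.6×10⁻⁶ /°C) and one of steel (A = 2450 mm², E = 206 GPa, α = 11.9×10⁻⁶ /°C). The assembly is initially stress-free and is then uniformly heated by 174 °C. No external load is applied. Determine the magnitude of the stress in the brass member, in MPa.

Equilibrium of a rigid end plate with no external load gives equal and opposite internal forces ±P in the two members. Since α_{brass} > α_{steel}, heating drives the brass into compression and the steel into tension.
Compatibility of the two members (thermal + elastic change equal): (α₁ − α₂)ΔT = P·[1/(A₁E₁) + 1/(A₂E₂)].
|α₁ − α₂|·ΔT = 6.7×10⁻⁶ × 174 = 0.001166.
1/(A₁E₁) + 1/(A₂E₂) = 1/(725×107×10³) + 1/(2450×206×10³) = 1.487×10⁻⁸ N⁻¹.
So P = 0.001166 / 1.487×10⁻⁸ = 78.39 kN.
σ_{brass} = P/A₁ = 78390/725 = 108.1 MPa, compressive.

σ ≈ 108 MPa (compressive)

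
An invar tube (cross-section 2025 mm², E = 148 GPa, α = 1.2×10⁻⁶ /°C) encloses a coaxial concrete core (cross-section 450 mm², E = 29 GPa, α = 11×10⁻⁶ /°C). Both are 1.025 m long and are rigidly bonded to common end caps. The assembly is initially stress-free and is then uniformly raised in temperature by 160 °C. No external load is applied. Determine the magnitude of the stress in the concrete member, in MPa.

σ ≈ 43.6 MPa (compressive)

The concrete has the larger α, so on heating it would change length more than the invar if both were free. The rigid plates force a common final length, so the concrete is put into compression and the invar into tension, with equal and opposite forces P (no external load).
Setting the final lengths equal and cancelling L: (α₁ − α₂)ΔT = P/(A₁E₁) + P/(A₂E₂).
|α₁ − α₂|·ΔT = 9.8×10⁻⁶ × 160 = 0.001568.
1/(A₁E₁) + 1/(A₂E₂) = 1/(2025×148×10³) + 1/(450×29×10³) = 7.997×10⁻⁸ N⁻¹.
So P = 0.001568 / 7.997×10⁻⁸ = 19.61 kN.
σ_{concrete} = P/A₂ = 19610/450 = 43.57 MPa, compressive.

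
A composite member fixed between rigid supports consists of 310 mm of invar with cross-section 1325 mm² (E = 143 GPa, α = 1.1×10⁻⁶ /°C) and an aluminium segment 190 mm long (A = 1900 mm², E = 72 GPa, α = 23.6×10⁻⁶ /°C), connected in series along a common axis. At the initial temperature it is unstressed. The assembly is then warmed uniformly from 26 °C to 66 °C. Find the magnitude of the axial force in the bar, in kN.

P ≈ 63.8 kN (compressive)

If the supports were absent, the total length change would be Σ αᵢΔT Lᵢ = 1.1×10⁻⁶×40×310 + 23.6×10⁻⁶×40×190 = 0.193 mm.
The rigid supports impose zero overall length change; the single axial force P common to all segments must satisfy P Σ Lᵢ/(AᵢEᵢ) = δ_free.
The series flexibility is Σ Lᵢ/(AᵢEᵢ) = 310/(1325×143×10³) + 190/(1900×72×10³) = 3.025×10⁻⁶ mm/N.
So P = 0.193 / 3.025×10⁻⁶ = 63.8 kN, compressive.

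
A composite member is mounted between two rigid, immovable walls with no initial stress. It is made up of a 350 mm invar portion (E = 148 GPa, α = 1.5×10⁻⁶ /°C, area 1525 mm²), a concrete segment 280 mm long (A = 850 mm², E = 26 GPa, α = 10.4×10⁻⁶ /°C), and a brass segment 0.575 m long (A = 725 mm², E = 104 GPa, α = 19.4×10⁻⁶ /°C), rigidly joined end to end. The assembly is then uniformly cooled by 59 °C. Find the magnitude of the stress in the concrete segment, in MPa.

With the walls removed the bar would change length by δ_free = Σ αᵢΔT Lᵢ = 1.5×10⁻⁶×59×350 + 10.4×10⁻⁶×59×280 + 19.4×10⁻⁶×59×575 = 0.8609 mm.
The walls prevent any net length change, so an axial force P (same in every segment) develops. Compatibility: P · Σ Lᵢ/(AᵢEᵢ) = δ_free.
The series flexibility is Σ Lᵢ/(AᵢEᵢ) = 350/(1525×148×10³) + 280/(850×26×10³) + 575/(725×104×10³) = 2.185×10⁻⁵ mm/N.
P = 0.8609 / 2.185×10⁻⁵ = 39410 N = 39.41 kN, tensile.
σ_{concrete} = P / A = 39410 / 850 = 46.36 MPa.

σ ≈ 46.4 MPa (tensile)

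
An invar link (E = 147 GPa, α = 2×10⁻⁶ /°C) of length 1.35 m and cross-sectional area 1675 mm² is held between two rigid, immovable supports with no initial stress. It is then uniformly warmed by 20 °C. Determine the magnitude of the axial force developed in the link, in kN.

P ≈ 9.85 kN (compressive)

With zero net strain, σ = E·αΔT = 147 GPa × 2×10⁻⁶ × 20 = 5.88 MPa.
Then P = σA = 5.88 × 1675 mm² = 9.849 kN, compressive.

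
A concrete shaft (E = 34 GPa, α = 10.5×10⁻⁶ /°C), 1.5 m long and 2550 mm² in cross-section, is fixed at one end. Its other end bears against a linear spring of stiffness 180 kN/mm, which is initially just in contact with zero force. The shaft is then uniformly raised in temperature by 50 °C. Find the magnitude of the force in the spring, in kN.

P ≈ 34.5 kN

The unrestrained thermal change is αΔT L = 10.5×10⁻⁶ × 50 × 1500 = 0.7875 mm.
With a force P in the spring, the elastic change of the shaft is PL/(AE) and that of the spring is P/k; compatibility requires their sum to equal δ_free.
P [ L/(AE) + 1/k ] = δ_free → P [ 1500/(2550×34×10³) + 1/(180×10³) ] = 0.7875.
P = 0.7875 / 2.286×10⁻⁵ = 34450 N.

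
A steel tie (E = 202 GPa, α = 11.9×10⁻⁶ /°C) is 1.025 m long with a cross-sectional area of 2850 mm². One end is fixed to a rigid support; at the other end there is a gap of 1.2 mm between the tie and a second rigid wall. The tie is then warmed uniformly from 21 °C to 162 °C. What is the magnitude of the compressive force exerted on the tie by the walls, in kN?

Free thermal elongation = αΔT L = 11.9×10⁻⁶ × 141 × 1025 = 1.72 mm.
After closing the 1.2 mm clearance, 1.72 − 1.2 = 0.5198 mm of expansion remains to be suppressed by the wall.
That suppressed elongation corresponds to σ = E·Δ/L = 202×10³ × 0.5198/1025 = 102.4 MPa.
Force on the wall = σA = 102.4 × 2850 mm² = 292 kN.

P ≈ 292 kN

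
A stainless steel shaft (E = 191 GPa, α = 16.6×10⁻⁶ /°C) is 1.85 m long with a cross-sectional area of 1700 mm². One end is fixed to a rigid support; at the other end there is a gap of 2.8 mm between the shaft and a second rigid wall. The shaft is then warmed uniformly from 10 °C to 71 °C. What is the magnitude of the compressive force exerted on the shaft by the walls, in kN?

P ≈ 0 kN

If the wall were absent the shaft would grow by αΔT L = 16.6×10⁻⁶ × 61 × 1850 = 1.873 mm.
This is smaller than the 2.8 mm clearance, so the shaft expands freely without reaching the stop — the stress is zero.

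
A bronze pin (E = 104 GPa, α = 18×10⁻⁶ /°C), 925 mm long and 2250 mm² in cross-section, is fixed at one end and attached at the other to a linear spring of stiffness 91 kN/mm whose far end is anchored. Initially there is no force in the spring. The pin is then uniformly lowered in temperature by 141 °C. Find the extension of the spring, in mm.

Free thermal contraction: δ_free = αΔT L = 18×10⁻⁶ × 141 × 925 = 2.348 mm.
With a force P in the spring, the elastic change of the pin is PL/(AE) and that of the spring is P/k; compatibility requires their sum to equal δ_free.
P [ L/(AE) + 1/k ] = δ_free → P [ 925/(2250×104×10³) + 1/(91×10³) ] = 2.348.
P = 2.348 / 1.494×10⁻⁵ = 157100 N.
Spring extension = P/k = 157100/(91×10³) = 1.727 mm.

δ ≈ 1.73 mm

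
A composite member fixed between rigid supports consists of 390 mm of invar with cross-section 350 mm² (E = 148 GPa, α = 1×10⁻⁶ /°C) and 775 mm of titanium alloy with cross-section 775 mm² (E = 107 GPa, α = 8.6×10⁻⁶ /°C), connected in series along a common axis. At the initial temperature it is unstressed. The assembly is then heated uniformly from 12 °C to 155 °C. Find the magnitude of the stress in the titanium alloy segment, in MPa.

σ ≈ 77.1 MPa (compressive)

If the supports were absent, the total length change would be Σ αᵢΔT Lᵢ = 1×10⁻⁶×143×390 + 8.6×10⁻⁶×143×775 = 1.009 mm.
Since the ends are fixed, an axial force P builds up, equal in every segment, with P · Σ Lᵢ/(AᵢEᵢ) = δ_free.
Σ Lᵢ/(AᵢEᵢ) = 390/(350×148×10³) + 775/(775×107×10³) = 1.687×10⁻⁵ mm/N.
P = 1.009 / 1.687×10⁻⁵ = 59790 N = 59.79 kN, compressive.
σ_{titanium alloy} = P / A = 59790 / 775 = 77.14 MPa.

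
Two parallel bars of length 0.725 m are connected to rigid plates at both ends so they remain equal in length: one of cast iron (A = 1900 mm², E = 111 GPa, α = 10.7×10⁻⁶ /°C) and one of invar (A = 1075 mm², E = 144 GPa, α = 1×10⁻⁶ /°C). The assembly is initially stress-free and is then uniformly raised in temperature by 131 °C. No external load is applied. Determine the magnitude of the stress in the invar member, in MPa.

Equilibrium of a rigid end plate with no external load gives equal and opposite internal forces ±P in the two members. Since α_{cast iron} > α_{invar}, heating drives the cast iron into compression and the invar into tension.
Setting the final lengths equal and cancelling L: (α₁ − α₂)ΔT = P/(A₁E₁) + P/(A₂E₂).
|α₁ − α₂|·ΔT = 9.7×10⁻⁶ × 131 = 0.001271.
1/(A₁E₁) + 1/(A₂E₂) = 1/(1900×111×10³) + 1/(1075×144×10³) = 1.12×10⁻⁸ N⁻¹.
So P = 0.001271 / 1.12×10⁻⁸ = 113.4 kN.
σ_{invar} = P/A₂ = 113400/1075 = 105.5 MPa, tensile.

σ ≈ 106 MPa (tensile)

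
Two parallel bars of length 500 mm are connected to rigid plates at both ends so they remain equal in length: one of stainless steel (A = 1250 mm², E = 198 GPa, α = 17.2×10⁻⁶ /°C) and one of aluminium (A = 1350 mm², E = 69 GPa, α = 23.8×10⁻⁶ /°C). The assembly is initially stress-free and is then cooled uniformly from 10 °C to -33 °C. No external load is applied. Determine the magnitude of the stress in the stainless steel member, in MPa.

Both members must finish at the same length. With the larger α, the aluminium tends to over-contract; the plates restrain it, putting the aluminium in tension and the stainless steel in compression. With no external load the two internal forces are equal and opposite, magnitude P.
Setting the final lengths equal and cancelling L: (α₁ − α₂)ΔT = P/(A₁E₁) + P/(A₂E₂).
|α₁ − α₂|·ΔT = 6.6×10⁻⁶ × 43 = 0.0002838.
1/(A₁E₁) + 1/(A₂E₂) = 1/(1250×198×10³) + 1/(1350×69×10³) = 1.478×10⁻⁸ N⁻¹.
So P = 0.0002838 / 1.478×10⁻⁸ = 19.21 kN.
σ_{stainless steel} = P/A₁ = 19210/1250 = 15.37 MPa, compressive.

σ ≈ 15.4 MPa (compressive)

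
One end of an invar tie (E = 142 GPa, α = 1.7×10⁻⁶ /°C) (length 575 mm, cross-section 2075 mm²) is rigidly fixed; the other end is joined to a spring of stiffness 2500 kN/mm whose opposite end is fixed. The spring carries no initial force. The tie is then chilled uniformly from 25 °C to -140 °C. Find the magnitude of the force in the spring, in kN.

If the spring were absent the tie would shorten by αΔT L = 1.7×10⁻⁶ × 165 × 575 = 0.1613 mm.
With a force P in the spring, the elastic change of the tie is PL/(AE) and that of the spring is P/k; compatibility requires their sum to equal δ_free.
P [ L/(AE) + 1/k ] = δ_free → P [ 575/(2075×142×10³) + 1/(2500×10³) ] = 0.1613.
P = 0.1613 / 2.351×10⁻⁶ = 68590 N.

P ≈ 68.6 kN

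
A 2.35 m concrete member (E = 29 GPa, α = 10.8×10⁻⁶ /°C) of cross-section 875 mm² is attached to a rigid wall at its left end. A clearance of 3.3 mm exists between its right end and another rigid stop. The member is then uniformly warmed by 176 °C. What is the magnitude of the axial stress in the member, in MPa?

If the wall were absent the member would grow by αΔT L = 10.8×10⁻⁶ × 176 × 2350 = 4.467 mm.
This exceeds the 3.3 mm gap, so the wall pushes back. The portion of expansion that must be recovered elastically is δ_free − gap = 4.467 − 3.3 = 1.167 mm.
That suppressed elongation corresponds to σ = E·Δ/L = 29×10³ × 1.167/2350 = 14.4 MPa.

σ ≈ 14.4 MPa (compressive)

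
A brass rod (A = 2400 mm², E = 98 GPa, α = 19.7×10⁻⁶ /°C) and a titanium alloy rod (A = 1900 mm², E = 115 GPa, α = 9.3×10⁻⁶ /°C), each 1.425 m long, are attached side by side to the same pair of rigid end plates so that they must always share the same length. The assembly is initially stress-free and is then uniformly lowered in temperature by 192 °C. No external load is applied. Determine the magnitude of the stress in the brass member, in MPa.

σ ≈ 94.2 MPa (tensile)

Equilibrium of a rigid end plate with no external load gives equal and opposite internal forces ±P in the two members. Since α_{brass} > α_{titanium alloy}, cooling drives the brass into tension and the titanium alloy into compression.
Compatibility of the two members (thermal + elastic change equal): (α₁ − α₂)ΔT = P·[1/(A₁E₁) + 1/(A₂E₂)].
|α₁ − α₂|·ΔT = 10.4×10⁻⁶ × 192 = 0.001997.
1/(A₁E₁) + 1/(A₂E₂) = 1/(2400×98×10³) + 1/(1900×115×10³) = 8.828×10⁻⁹ N⁻¹.
So P = 0.001997 / 8.828×10⁻⁹ = 226.2 kN.
σ_{brass} = P/A₁ = 226200/2400 = 94.24 MPa, tensile.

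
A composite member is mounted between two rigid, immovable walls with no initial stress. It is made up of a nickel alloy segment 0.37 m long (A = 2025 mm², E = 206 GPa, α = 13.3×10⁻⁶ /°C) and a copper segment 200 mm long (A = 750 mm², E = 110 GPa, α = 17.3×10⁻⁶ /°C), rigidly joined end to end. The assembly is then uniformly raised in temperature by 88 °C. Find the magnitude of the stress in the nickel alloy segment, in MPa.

With the walls removed the bar would change length by δ_free = Σ αᵢΔT Lᵢ = 13.3×10⁻⁶×88×370 + 17.3×10⁻⁶×88×200 = 0.7375 mm.
The walls prevent any net length change, so an axial force P (same in every segment) develops. Compatibility: P · Σ Lᵢ/(AᵢEᵢ) = δ_free.
Σ Lᵢ/(AᵢEᵢ) = 370/(2025×206×10³) + 200/(750×110×10³) = 3.311×10⁻⁶ mm/N.
So P = 0.7375 / 3.311×10⁻⁶ = 222.7 kN, compressive.
σ_{nickel alloy} = P / A = 222700 / 2025 = 110 MPa.

σ ≈ 110 MPa (compressive)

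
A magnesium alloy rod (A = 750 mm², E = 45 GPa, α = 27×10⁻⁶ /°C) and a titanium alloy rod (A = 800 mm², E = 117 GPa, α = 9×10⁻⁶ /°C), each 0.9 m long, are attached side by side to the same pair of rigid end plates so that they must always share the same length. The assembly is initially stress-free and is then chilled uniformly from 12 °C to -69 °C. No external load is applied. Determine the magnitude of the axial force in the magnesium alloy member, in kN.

P ≈ 36.2 kN (tensile in the magnesium alloy)

Both members must finish at the same length. With the larger α, the magnesium alloy tends to over-contract; the plates restrain it, putting the magnesium alloy in tension and the titanium alloy in compression. With no external load the two internal forces are equal and opposite, magnitude P.
Setting the final lengths equal and cancelling L: (α₁ − α₂)ΔT = P/(A₁E₁) + P/(A₂E₂).
|α₁ − α₂|·ΔT = 18×10⁻⁶ × 81 = 0.001458.
1/(A₁E₁) + 1/(A₂E₂) = 1/(750×45×10³) + 1/(800×117×10³) = 4.031×10⁻⁸ N⁻¹.
So P = 0.001458 / 4.031×10⁻⁸ = 36.17 kN.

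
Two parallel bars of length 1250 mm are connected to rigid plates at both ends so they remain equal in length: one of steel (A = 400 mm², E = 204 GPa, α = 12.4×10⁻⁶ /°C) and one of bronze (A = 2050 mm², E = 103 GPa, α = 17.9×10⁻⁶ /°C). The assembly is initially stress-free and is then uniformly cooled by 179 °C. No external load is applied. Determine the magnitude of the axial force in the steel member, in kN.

P ≈ 57.9 kN (compressive in the steel)

Equilibrium of a rigid end plate with no external load gives equal and opposite internal forces ±P in the two members. Since α_{bronze} > α_{steel}, cooling drives the bronze into tension and the steel into compression.
Equating the net (thermal + elastic) strains gives |α₁ − α₂|·ΔT = P·[1/(A₁E₁) + 1/(A₂E₂)].
|α₁ − α₂|·ΔT = 5.5×10⁻⁶ × 179 = 0.0009845.
1/(A₁E₁) + 1/(A₂E₂) = 1/(400×204×10³) + 1/(2050×103×10³) = 1.699×10⁻⁸ N⁻¹.
P = 0.0009845 / 1.699×10⁻⁸ = 57940 N = 57.94 kN.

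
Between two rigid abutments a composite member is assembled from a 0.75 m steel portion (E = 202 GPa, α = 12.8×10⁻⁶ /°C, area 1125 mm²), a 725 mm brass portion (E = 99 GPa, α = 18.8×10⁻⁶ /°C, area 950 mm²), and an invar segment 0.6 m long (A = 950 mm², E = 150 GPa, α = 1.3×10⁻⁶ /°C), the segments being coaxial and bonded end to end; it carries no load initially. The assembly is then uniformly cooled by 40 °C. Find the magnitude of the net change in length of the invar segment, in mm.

|ΔL| ≈ 0.234 mm

Free thermal contraction of the whole bar: Σ αᵢΔT Lᵢ = 12.8×10⁻⁶×40×750 + 18.8×10⁻⁶×40×725 + 1.3×10⁻⁶×40×600 = 0.9604 mm.
Since the ends are fixed, an axial force P builds up, equal in every segment, with P · Σ Lᵢ/(AᵢEᵢ) = δ_free.
The series flexibility is Σ Lᵢ/(AᵢEᵢ) = 750/(1125×202×10³) + 725/(950×99×10³) + 600/(950×150×10³) = 1.522×10⁻⁵ mm/N.
Hence P = δ_free / Σ(L/AE) = 0.9604/1.522×10⁻⁵ = 63.1 kN (tensile).
For the invar segment, free thermal change = 1.3×10⁻⁶×40×600 = 0.0312 mm and elastic change from P = 63100×600/(950×150×10³) = 0.2657 mm; these oppose, so the net change is 0.234 mm (segment lengthens).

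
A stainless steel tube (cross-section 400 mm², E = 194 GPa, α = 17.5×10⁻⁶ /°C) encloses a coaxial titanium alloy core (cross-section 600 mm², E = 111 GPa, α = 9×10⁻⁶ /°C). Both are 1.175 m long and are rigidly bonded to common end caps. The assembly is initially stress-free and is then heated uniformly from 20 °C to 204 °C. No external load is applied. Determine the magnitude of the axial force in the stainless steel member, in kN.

Both members must finish at the same length. With the larger α, the stainless steel tends to over-expand; the plates restrain it, putting the stainless steel in compression and the titanium alloy in tension. With no external load the two internal forces are equal and opposite, magnitude P.
Setting the final lengths equal and cancelling L: (α₁ − α₂)ΔT = P/(A₁E₁) + P/(A₂E₂).
|α₁ − α₂|·ΔT = 8.5×10⁻⁶ × 184 = 0.001564.
1/(A₁E₁) + 1/(A₂E₂) = 1/(400×194×10³) + 1/(600×111×10³) = 2.79×10⁻⁸ N⁻¹.
P = 0.001564 / 2.79×10⁻⁸ = 56050 N = 56.05 kN.

P ≈ 56.1 kN (compressive in the stainless steel)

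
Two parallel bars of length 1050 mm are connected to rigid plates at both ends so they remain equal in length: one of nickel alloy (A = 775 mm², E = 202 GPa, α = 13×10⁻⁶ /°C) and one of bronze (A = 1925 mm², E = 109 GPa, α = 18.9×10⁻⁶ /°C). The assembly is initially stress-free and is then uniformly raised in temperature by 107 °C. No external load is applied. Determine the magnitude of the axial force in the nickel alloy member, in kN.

P ≈ 56.6 kN (tensile in the nickel alloy)

Both members must finish at the same length. With the larger α, the bronze tends to over-expand; the plates restrain it, putting the bronze in compression and the nickel alloy in tension. With no external load the two internal forces are equal and opposite, magnitude P.
Setting the final lengths equal and cancelling L: (α₁ − α₂)ΔT = P/(A₁E₁) + P/(A₂E₂).
|α₁ − α₂|·ΔT = 5.9×10⁻⁶ × 107 = 0.0006313.
1/(A₁E₁) + 1/(A₂E₂) = 1/(775×202×10³) + 1/(1925×109×10³) = 1.115×10⁻⁸ N⁻¹.
P = 0.0006313 / 1.115×10⁻⁸ = 56600 N = 56.6 kN.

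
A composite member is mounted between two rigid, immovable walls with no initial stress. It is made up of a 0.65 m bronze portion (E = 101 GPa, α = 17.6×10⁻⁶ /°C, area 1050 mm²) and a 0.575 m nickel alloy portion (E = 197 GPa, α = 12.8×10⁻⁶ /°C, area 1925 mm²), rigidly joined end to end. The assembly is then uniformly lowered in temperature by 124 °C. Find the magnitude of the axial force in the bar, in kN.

P ≈ 305 kN (tensile)

With the walls removed the bar would change length by δ_free = Σ αᵢΔT Lᵢ = 17.6×10⁻⁶×124×650 + 12.8×10⁻⁶×124×575 = 2.331 mm.
Since the ends are fixed, an axial force P builds up, equal in every segment, with P · Σ Lᵢ/(AᵢEᵢ) = δ_free.
Σ Lᵢ/(AᵢEᵢ) = 650/(1050×101×10³) + 575/(1925×197×10³) = 7.645×10⁻⁶ mm/N.
So P = 2.331 / 7.645×10⁻⁶ = 304.9 kN, tensile.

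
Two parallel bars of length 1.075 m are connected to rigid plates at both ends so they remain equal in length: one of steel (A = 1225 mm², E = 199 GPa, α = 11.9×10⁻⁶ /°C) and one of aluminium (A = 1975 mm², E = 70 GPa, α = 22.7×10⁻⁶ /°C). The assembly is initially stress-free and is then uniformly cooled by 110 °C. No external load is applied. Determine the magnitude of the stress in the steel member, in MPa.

σ ≈ 85.6 MPa (compressive)

The aluminium has the larger α, so on cooling it would change length more than the steel if both were free. The rigid plates force a common final length, so the aluminium is put into tension and the steel into compression, with equal and opposite forces P (no external load).
Equating the net (thermal + elastic) strains gives |α₁ − α₂|·ΔT = P·[1/(A₁E₁) + 1/(A₂E₂)].
|α₁ − α₂|·ΔT = 10.8×10⁻⁶ × 110 = 0.001188.
1/(A₁E₁) + 1/(A₂E₂) = 1/(1225×199×10³) + 1/(1975×70×10³) = 1.134×10⁻⁸ N⁻¹.
P = 0.001188 / 1.134×10⁻⁸ = 104800 N = 104.8 kN.
σ_{steel} = P/A₁ = 104800/1225 = 85.55 MPa, compressive.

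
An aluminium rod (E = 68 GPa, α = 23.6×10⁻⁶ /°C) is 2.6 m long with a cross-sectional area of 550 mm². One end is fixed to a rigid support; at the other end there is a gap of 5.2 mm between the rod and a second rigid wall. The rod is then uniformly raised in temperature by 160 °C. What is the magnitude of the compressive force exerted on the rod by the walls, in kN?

P ≈ 66.4 kN

If the wall were absent the rod would grow by αΔT L = 23.6×10⁻⁶ × 160 × 2600 = 9.818 mm.
After closing the 5.2 mm clearance, 9.818 − 5.2 = 4.618 mm of expansion remains to be suppressed by the wall.
So σ = E(δ_free − g)/L = 68×10³ × 4.618/2600 = 120.8 MPa.
P = σA = 120.8 × 550 = 66.42 kN.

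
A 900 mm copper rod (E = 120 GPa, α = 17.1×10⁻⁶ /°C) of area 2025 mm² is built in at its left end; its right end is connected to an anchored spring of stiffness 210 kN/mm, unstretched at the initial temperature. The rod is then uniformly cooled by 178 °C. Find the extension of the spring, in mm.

The unrestrained thermal change is αΔT L = 17.1×10⁻⁶ × 178 × 900 = 2.739 mm.
With a force P in the spring, the elastic change of the rod is PL/(AE) and that of the spring is P/k; compatibility requires their sum to equal δ_free.
So P = δ_free / [L/(AE) + 1/k] = 2.739 / [ 900/(2025×120×10³) + 1/(210×10³) ].
P = 2.739 / 8.466×10⁻⁶ = 323600 N.
Spring extension = P/k = 323600/(210×10³) = 1.541 mm.

δ ≈ 1.54 mm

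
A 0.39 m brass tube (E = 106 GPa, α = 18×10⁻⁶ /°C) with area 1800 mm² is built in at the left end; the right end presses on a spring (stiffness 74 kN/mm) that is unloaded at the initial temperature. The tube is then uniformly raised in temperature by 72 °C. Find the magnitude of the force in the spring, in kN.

The unrestrained thermal change is αΔT L = 18×10⁻⁶ × 72 × 390 = 0.5054 mm.
With a force P in the spring, the elastic change of the tube is PL/(AE) and that of the spring is P/k; compatibility requires their sum to equal δ_free.
So P = δ_free / [L/(AE) + 1/k] = 0.5054 / [ 390/(1800×106×10³) + 1/(74×10³) ].
P = 0.5054 / 1.556×10⁻⁵ = 32490 N.

P ≈ 32.5 kN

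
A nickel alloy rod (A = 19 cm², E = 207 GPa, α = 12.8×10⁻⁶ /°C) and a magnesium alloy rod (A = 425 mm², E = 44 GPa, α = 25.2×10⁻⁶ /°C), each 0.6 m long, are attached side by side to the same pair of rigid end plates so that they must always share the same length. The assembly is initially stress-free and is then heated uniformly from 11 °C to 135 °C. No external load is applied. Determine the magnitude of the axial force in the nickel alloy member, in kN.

P ≈ 27.4 kN (tensile in the nickel alloy)

The magnesium alloy has the larger α, so on heating it would change length more than the nickel alloy if both were free. The rigid plates force a common final length, so the magnesium alloy is put into compression and the nickel alloy into tension, with equal and opposite forces P (no external load).
Equating the net (thermal + elastic) strains gives |α₁ − α₂|·ΔT = P·[1/(A₁E₁) + 1/(A₂E₂)].
|α₁ − α₂|·ΔT = 12.4×10⁻⁶ × 124 = 0.001538.
1/(A₁E₁) + 1/(A₂E₂) = 1/(1900×207×10³) + 1/(425×44×10³) = 5.602×10⁻⁸ N⁻¹.
P = 0.001538 / 5.602×10⁻⁸ = 27450 N = 27.45 kN.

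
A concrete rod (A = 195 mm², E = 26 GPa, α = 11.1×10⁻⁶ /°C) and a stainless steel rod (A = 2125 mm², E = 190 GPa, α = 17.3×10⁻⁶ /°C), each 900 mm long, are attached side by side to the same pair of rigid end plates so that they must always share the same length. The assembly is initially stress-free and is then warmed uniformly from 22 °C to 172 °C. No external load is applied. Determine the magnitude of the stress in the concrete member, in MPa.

σ ≈ 23.9 MPa (tensile)

Equilibrium of a rigid end plate with no external load gives equal and opposite internal forces ±P in the two members. Since α_{stainless steel} > α_{concrete}, heating drives the stainless steel into compression and the concrete into tension.
Setting the final lengths equal and cancelling L: (α₁ − α₂)ΔT = P/(A₁E₁) + P/(A₂E₂).
|α₁ − α₂|·ΔT = 6.2×10⁻⁶ × 150 = 0.00093.
1/(A₁E₁) + 1/(A₂E₂) = 1/(195×26×10³) + 1/(2125×190×10³) = 1.997×10⁻⁷ N⁻¹.
P = 0.00093 / 1.997×10⁻⁷ = 4657 N = 4.657 kN.
σ_{concrete} = P/A₁ = 4657/195 = 23.88 MPa, tensile.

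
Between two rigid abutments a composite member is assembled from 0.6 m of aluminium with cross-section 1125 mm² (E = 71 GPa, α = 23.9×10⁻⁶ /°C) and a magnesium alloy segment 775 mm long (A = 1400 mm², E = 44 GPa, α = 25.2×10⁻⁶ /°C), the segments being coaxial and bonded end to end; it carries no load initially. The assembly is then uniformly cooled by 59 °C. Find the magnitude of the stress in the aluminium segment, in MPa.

With the walls removed the bar would change length by δ_free = Σ αᵢΔT Lᵢ = 23.9×10⁻⁶×59×600 + 25.2×10⁻⁶×59×775 = 1.998 mm.
The walls prevent any net length change, so an axial force P (same in every segment) develops. Compatibility: P · Σ Lᵢ/(AᵢEᵢ) = δ_free.
The series flexibility is Σ Lᵢ/(AᵢEᵢ) = 600/(1125×71×10³) + 775/(1400×44×10³) = 2.009×10⁻⁵ mm/N.
P = 1.998 / 2.009×10⁻⁵ = 99450 N = 99.45 kN, tensile.
σ_{aluminium} = P / A = 99450 / 1125 = 88.4 MPa.

σ ≈ 88.4 MPa (tensile)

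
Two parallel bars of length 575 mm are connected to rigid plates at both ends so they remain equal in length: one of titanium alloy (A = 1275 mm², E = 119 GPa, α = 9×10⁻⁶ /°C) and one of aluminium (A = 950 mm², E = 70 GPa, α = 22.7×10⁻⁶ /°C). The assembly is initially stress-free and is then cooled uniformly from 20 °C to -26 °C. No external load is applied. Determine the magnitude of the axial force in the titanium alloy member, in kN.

P ≈ 29.1 kN (compressive in the titanium alloy)

Both members must finish at the same length. With the larger α, the aluminium tends to over-contract; the plates restrain it, putting the aluminium in tension and the titanium alloy in compression. With no external load the two internal forces are equal and opposite, magnitude P.
Compatibility of the two members (thermal + elastic change equal): (α₁ − α₂)ΔT = P·[1/(A₁E₁) + 1/(A₂E₂)].
|α₁ − α₂|·ΔT = 13.7×10⁻⁶ × 46 = 0.0006302.
1/(A₁E₁) + 1/(A₂E₂) = 1/(1275×119×10³) + 1/(950×70×10³) = 2.163×10⁻⁸ N⁻¹.
So P = 0.0006302 / 2.163×10⁻⁸ = 29.14 kN.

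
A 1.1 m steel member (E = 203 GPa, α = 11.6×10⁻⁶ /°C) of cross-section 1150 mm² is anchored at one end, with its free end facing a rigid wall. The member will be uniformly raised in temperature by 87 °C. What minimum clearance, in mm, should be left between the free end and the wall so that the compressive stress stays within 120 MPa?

Free expansion if unrestrained: δ_free = αΔT L = 11.6×10⁻⁶ × 87 × 1100 = 1.11 mm.
A stress of 120 MPa corresponds to the wall pushing the member back by σL/E = 120×1100/(203×10³) = 0.6502 mm.
So the gap has to take up the difference, g_min = δ_free − σL/E = 1.11 − 0.6502 = 0.4599 mm.

g ≈ 0.46 mm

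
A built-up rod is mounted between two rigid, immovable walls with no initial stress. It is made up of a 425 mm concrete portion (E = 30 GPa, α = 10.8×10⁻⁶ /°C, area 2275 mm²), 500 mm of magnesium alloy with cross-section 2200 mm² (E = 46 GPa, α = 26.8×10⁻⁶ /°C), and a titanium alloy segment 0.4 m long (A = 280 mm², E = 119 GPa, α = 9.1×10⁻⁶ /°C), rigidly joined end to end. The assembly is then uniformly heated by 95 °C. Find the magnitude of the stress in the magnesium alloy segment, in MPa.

With the walls removed the bar would change length by δ_free = Σ αᵢΔT Lᵢ = 10.8×10⁻⁶×95×425 + 26.8×10⁻⁶×95×500 + 9.1×10⁻⁶×95×400 = 2.055 mm.
Since the ends are fixed, an axial force P builds up, equal in every segment, with P · Σ Lᵢ/(AᵢEᵢ) = δ_free.
Σ Lᵢ/(AᵢEᵢ) = 425/(2275×30×10³) + 500/(2200×46×10³) + 400/(280×119×10³) = 2.317×10⁻⁵ mm/N.
So P = 2.055 / 2.317×10⁻⁵ = 88.68 kN, compressive.
σ_{magnesium alloy} = P / A = 88680 / 2200 = 40.31 MPa.

σ ≈ 40.3 MPa (compressive)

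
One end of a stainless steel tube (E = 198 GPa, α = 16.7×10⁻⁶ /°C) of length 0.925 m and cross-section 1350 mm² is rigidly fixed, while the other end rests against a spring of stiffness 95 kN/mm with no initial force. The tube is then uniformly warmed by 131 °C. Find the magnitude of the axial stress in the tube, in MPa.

Free thermal expansion: δ_free = αΔT L = 16.7×10⁻⁶ × 131 × 925 = 2.024 mm.
With a force P in the spring, the elastic change of the tube is PL/(AE) and that of the spring is P/k; compatibility requires their sum to equal δ_free.
So P = δ_free / [L/(AE) + 1/k] = 2.024 / [ 925/(1350×198×10³) + 1/(95×10³) ].
P = 2.024 / 1.399×10⁻⁵ = 144700 N.
σ = P/A = 144700/1350 = 107.2 MPa.

σ ≈ 107 MPa (compressive)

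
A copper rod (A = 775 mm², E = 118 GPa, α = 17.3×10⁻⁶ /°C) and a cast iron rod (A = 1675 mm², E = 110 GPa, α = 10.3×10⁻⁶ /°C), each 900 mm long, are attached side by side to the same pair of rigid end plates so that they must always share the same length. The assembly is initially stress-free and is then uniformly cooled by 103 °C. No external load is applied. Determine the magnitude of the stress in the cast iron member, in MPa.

Both members must finish at the same length. With the larger α, the copper tends to over-contract; the plates restrain it, putting the copper in tension and the cast iron in compression. With no external load the two internal forces are equal and opposite, magnitude P.
Setting the final lengths equal and cancelling L: (α₁ − α₂)ΔT = P/(A₁E₁) + P/(A₂E₂).
|α₁ − α₂|·ΔT = 7×10⁻⁶ × 103 = 0.000721.
1/(A₁E₁) + 1/(A₂E₂) = 1/(775×118×10³) + 1/(1675×110×10³) = 1.636×10⁻⁸ N⁻¹.
P = 0.000721 / 1.636×10⁻⁸ = 44060 N = 44.06 kN.
σ_{cast iron} = P/A₂ = 44060/1675 = 26.31 MPa, compressive.

σ ≈ 26.3 MPa (compressive)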